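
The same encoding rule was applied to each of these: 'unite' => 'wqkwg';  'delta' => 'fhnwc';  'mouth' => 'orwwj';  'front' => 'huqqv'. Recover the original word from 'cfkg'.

The shifts repeat in a cycle of length 2: positions 0,1,… shift by +2, +3, then the pattern repeats.
Reversing it on cfkg: c−2=a, f−3=c, k−2=i, g−3=d.

acid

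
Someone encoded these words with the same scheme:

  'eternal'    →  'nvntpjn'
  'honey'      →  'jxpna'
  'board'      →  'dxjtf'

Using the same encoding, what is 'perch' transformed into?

The shift depends on letter class: consonant t→v is +2, but vowel e→n is +9. The rule splits by letter class: vowels +9, consonants +2.
For perch: p(cons)+2=r, e(vowel)+9=n, r(cons)+2=t, c(cons)+2=e, h(cons)+2=j.

rntej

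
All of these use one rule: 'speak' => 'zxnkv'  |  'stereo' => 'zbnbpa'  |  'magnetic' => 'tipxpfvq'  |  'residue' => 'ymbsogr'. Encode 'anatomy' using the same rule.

The shift increases by 1 at each position, starting from +7: 7, 8, 9, ….
Applying it to anatomy: a+7=h, n+8=v, a+9=j, t+10=d, o+11=z, m+12=y, y+13=l.

hvjdzyl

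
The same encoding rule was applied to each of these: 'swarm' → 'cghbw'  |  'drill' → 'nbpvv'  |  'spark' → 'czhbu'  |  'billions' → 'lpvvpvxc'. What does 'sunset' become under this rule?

cbxcld

The shift depends on letter class: consonant s→c is +10, but vowel a→h is +7. Two shifts are in play — +7 for a/e/i/o/u, +10 for every other letter.
On sunset: s(cons)+10=c, u(vowel)+7=b, n(cons)+10=x, s(cons)+10=c, e(vowel)+7=l, t(cons)+10=d.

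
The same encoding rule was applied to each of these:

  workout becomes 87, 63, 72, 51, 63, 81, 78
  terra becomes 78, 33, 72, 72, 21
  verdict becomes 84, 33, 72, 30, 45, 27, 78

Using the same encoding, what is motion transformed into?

w(#23)→87 and o(#15)→63: differences scale by 3, so n = 3·pos + 18. With a=1..z=26, the number is 3·pos + 18.
For motion: m=13→57, o=15→63, t=20→78, i=9→45, o=15→63, n=14→60.

57, 63, 78, 45, 63, 60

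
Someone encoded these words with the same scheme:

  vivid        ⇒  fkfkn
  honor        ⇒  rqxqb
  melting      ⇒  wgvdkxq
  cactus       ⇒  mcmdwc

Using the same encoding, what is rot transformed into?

Vowels shift forward by 2 and consonants shift forward by 10.
Applying it to rot: r(cons)+10=b, o(vowel)+2=q, t(cons)+10=d.

bqd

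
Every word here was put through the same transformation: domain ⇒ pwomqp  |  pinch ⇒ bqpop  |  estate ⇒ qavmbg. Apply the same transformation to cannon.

Shifts by position in domain: pos 0: d→p (+12), pos 1: o→w (+8), pos 2: m→o (+2), pos 3: a→m (+12), pos 4: i→q (+8), pos 5: n→p (+2) — repeating every 3. It's a Vigenère-style cipher with numeric key [12,8,2]: position i shifts by key[i mod 3].
On cannon: c+12=o, a+8=i, n+2=p, n+12=z, o+8=w, n+2=p.

oipzwp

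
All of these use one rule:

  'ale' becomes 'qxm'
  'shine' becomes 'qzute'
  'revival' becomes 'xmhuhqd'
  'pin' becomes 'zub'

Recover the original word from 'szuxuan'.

boiling

Read the word backwards and shift each letter +12.
Decoding szuxuan: shift back: s−12=g, z−12=n, u−12=i, x−12=l, u−12=i, a−12=o, n−12=b → gniliob; then reverse → boiling.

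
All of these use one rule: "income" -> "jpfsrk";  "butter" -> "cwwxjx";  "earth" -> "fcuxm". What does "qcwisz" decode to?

The shift increases by 1 at each position, starting from +1: 1, 2, 3, ….
Decoding qcwisz: q−1=p, c−2=a, w−3=t, i−4=e, s−5=n, z−6=t.

patent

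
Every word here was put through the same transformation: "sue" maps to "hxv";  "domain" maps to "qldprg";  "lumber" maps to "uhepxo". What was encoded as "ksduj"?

graph

The output letters match the input read backwards, each shifted +3: sue reversed is eus. Read the word backwards and shift each letter +3.
Decoding ksduj: shift back: k−3=h, s−3=p, d−3=a, u−3=r, j−3=g → hparg; then reverse → graph.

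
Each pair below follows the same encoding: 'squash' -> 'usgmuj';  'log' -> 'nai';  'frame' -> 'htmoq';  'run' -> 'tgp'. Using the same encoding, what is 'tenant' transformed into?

Two shifts are in play — +12 for a/e/i/o/u, +2 for every other letter.
Applying it to tenant: t(cons)+2=v, e(vowel)+12=q, n(cons)+2=p, a(vowel)+12=m, n(cons)+2=p, t(cons)+2=v.

vqpmpv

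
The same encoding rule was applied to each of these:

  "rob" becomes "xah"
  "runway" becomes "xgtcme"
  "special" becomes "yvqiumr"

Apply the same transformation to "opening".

The rule splits by letter class: vowels +12, consonants +6.
On opening: o(vowel)+12=a, p(cons)+6=v, e(vowel)+12=q, n(cons)+6=t, i(vowel)+12=u, n(cons)+6=t, g(cons)+6=m.

avqtutm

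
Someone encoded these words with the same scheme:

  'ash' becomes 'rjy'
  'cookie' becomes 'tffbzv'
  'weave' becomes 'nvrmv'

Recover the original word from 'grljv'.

pause

Compare letters: a→r is +17, s→j is +17, h→y is +17 — a constant shift. Each letter is shifted forward by 17 in the alphabet (a Caesar shift of +17).
Reversing it on grljv: g−17=p, r−17=a, l−17=u, j−17=s, v−17=e.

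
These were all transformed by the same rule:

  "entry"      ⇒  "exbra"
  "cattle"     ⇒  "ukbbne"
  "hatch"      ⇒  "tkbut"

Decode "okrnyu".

garlic

e(4)→e(4) and n(13)→x(23) fit y≡5x+10 (mod 26); the inverse of 5 mod 26 is 21. This is an affine cipher: with a=0,…,z=25, each position x becomes (5x+10) mod 26.
Reversing it on okrnyu: o(14)→21·(14−10)≡6=g; k(10)→21·(10−10)≡0=a; r(17)→21·(17−10)≡17=r; n(13)→21·(13−10)≡11=l; y(24)→21·(24−10)≡8=i; u(20)→21·(20−10)≡2=c (all mod 26).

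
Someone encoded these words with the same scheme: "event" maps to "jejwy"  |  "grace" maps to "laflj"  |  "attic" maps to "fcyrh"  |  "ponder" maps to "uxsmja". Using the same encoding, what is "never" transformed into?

It's a Vigenère-style cipher with numeric key [5,9]: position i shifts by key[i mod 2].
On never: n+5=s, e+9=n, v+5=a, e+9=n, r+5=w.

snanw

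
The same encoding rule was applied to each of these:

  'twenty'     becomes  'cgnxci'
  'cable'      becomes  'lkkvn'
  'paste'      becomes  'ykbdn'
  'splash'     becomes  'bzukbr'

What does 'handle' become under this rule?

qkwnuo

Shifts by position in twenty: pos 0: t→c (+9), pos 1: w→g (+10), pos 2: e→n (+9), pos 3: n→x (+10) — repeating every 2. It's a Vigenère-style cipher with numeric key [9,10]: position i shifts by key[i mod 2].
On handle: h+9=q, a+10=k, n+9=w, d+10=n, l+9=u, e+10=o.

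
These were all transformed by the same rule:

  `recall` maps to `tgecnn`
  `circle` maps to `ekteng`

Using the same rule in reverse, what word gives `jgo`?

hem

Compare letters: r→t is +2, e→g is +2, c→e is +2 — a constant shift. Every letter moves 2 places later in the alphabet, wrapping around z→a.
Decoding jgo: j−2=h, g−2=e, o−2=m.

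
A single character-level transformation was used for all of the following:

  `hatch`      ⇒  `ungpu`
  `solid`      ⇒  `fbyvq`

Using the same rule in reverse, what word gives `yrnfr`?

lease

Compare letters: h→u is +13, a→n is +13, t→g is +13 — a constant shift. Every letter moves 13 places later in the alphabet, wrapping around z→a.
Reversing it on yrnfr: y−13=l, r−13=e, n−13=a, f−13=s, r−13=e.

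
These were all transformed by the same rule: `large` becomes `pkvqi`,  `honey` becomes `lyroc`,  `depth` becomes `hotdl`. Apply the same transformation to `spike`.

wzmui

Shifts by position in large: pos 0: l→p (+4), pos 1: a→k (+10), pos 2: r→v (+4), pos 3: g→q (+10) — repeating every 2. It's a Vigenère-style cipher with numeric key [4,10]: position i shifts by key[i mod 2].
For spike: s+4=w, p+10=z, i+4=m, k+10=u, e+4=i.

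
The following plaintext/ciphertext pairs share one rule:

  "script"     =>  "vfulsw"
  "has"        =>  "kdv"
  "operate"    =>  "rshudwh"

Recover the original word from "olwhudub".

literary

This is a Caesar cipher with shift 3.
Undoing it on olwhudub: o−3=l, l−3=i, w−3=t, h−3=e, u−3=r, d−3=a, u−3=r, b−3=y.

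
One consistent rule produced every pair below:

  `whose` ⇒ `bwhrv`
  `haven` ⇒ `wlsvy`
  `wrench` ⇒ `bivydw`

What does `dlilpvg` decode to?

caramel

w(22)→b(1) and h(7)→w(22) fit y≡9x+11 (mod 26); the inverse of 9 mod 26 is 3. This is an affine cipher: with a=0,…,z=25, each position x becomes (9x+11) mod 26.
Decoding dlilpvg: d(3)→3·(3−11)≡2=c; l(11)→3·(11−11)≡0=a; i(8)→3·(8−11)≡17=r; l(11)→3·(11−11)≡0=a; p(15)→3·(15−11)≡12=m; v(21)→3·(21−11)≡4=e; g(6)→3·(6−11)≡11=l (all mod 26).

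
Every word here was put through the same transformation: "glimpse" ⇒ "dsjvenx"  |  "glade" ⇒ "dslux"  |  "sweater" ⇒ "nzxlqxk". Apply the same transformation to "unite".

tyjqx

g(6)→d(3) and l(11)→s(18) fit y≡3x+11 (mod 26); the inverse of 3 mod 26 is 9. Each letter's alphabet position (a=0..z=25) is mapped through 3·x+11 mod 26 — an affine cipher.
Applying it to unite: u(20)→3·20+11≡19=t; n(13)→3·13+11≡24=y; i(8)→3·8+11≡9=j; t(19)→3·19+11≡16=q; e(4)→3·4+11≡23=x (all mod 26).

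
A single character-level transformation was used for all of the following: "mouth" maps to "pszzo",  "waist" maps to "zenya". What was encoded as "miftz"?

jeans

In mouth: m→p is +3, o→s is +4, u→z is +5, t→z is +6 — the shift increases by 1 each position. Each letter shifts forward by (position + 3), i.e. 3, 4, 5, … — the shift grows by one for each successive letter.
Undoing it on miftz: m−3=j, i−4=e, f−5=a, t−6=n, z−7=s.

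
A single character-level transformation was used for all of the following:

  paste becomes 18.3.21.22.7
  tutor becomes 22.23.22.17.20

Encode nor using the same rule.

16.17.20

The number is (letter's place in the alphabet, a=1) + 2.
Applying it to nor: n=14→16, o=15→17, r=18→20.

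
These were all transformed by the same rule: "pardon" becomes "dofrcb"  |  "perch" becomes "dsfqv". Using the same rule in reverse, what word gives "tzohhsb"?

It's a constant shift of +14 (ROT14).
Reversing it on tzohhsb: t−14=f, z−14=l, o−14=a, h−14=t, h−14=t, s−14=e, b−14=n.

flatten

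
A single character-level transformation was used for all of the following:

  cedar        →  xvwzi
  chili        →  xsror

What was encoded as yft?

Each pair mirrors across the alphabet (c↔x, e↔v, d↔w): positions sum to 25. This is the alphabet-reversal cipher (Atbash): a becomes z, b becomes y, etc.
Undoing it on yft: y↔b, f↔u, t↔g.

bug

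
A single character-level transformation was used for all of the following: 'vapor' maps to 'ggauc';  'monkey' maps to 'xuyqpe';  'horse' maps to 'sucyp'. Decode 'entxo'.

Shifts by position in vapor: pos 0: v→g (+11), pos 1: a→g (+6), pos 2: p→a (+11), pos 3: o→u (+6) — repeating every 2. It's a Vigenère-style cipher with numeric key [11,6]: position i shifts by key[i mod 2].
Decoding entxo: e−11=t, n−6=h, t−11=i, x−6=r, o−11=d.

third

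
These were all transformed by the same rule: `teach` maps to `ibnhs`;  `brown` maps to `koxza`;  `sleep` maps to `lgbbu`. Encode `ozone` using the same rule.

t(19)→i(8) and e(4)→b(1) fit y≡23x+13 (mod 26); the inverse of 23 mod 26 is 17. This is an affine cipher: with a=0,…,z=25, each position x becomes (23x+13) mod 26.
On ozone: o(14)→23·14+13≡23=x; z(25)→23·25+13≡16=q; o(14)→23·14+13≡23=x; n(13)→23·13+13≡0=a; e(4)→23·4+13≡1=b (all mod 26).

xqxab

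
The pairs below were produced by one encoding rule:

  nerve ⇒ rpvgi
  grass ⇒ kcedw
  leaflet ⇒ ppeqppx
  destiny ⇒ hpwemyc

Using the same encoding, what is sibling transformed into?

Shifts by position in nerve: pos 0: n→r (+4), pos 1: e→p (+11), pos 2: r→v (+4), pos 3: v→g (+11) — repeating every 2. It's a Vigenère-style cipher with numeric key [4,11]: position i shifts by key[i mod 2].
Applying it to sibling: s+4=w, i+11=t, b+4=f, l+11=w, i+4=m, n+11=y, g+4=k.

wtfwmyk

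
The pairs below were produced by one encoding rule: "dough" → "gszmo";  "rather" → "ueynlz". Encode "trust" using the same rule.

Each letter shifts forward by (position + 3), i.e. 3, 4, 5, … — the shift grows by one for each successive letter.
For trust: t+3=w, r+4=v, u+5=z, s+6=y, t+7=a.

wvzya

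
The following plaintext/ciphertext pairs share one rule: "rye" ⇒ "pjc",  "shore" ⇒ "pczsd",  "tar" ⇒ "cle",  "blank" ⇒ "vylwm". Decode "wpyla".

panel

Two steps: reverse the string, then apply a Caesar shift of +11.
Reversing it on wpyla: shift back: w−11=l, p−11=e, y−11=n, l−11=a, a−11=p → lenap; then reverse → panel.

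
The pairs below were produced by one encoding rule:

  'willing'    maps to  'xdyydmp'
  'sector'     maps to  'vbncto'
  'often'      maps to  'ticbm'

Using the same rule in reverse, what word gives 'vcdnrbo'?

w(22)→x(23) and i(8)→d(3) fit y≡7x+25 (mod 26); the inverse of 7 mod 26 is 15. Treating letters as 0–25, the rule is x ↦ 7x + 25 (mod 26).
Reversing it on vcdnrbo: v(21)→15·(21−25)≡18=s; c(2)→15·(2−25)≡19=t; d(3)→15·(3−25)≡8=i; n(13)→15·(13−25)≡2=c; r(17)→15·(17−25)≡10=k; b(1)→15·(1−25)≡4=e; o(14)→15·(14−25)≡17=r (all mod 26).

sticker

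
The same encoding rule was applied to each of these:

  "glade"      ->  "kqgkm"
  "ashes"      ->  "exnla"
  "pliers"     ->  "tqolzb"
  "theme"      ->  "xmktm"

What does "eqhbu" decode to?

In glade: g→k is +4, l→q is +5, a→g is +6, d→k is +7 — the shift increases by 1 each position. The shift increases by 1 at each position, starting from +4: 4, 5, 6, ….
Reversing it on eqhbu: e−4=a, q−5=l, h−6=b, b−7=u, u−8=m.

album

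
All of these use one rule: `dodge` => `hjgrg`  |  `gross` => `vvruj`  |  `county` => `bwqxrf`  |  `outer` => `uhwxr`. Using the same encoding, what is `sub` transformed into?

The output letters match the input read backwards, each shifted +3: dodge reversed is egdod. Two steps: reverse the string, then apply a Caesar shift of +3.
For sub: reverse → bus; then shift: b+3=e, u+3=x, s+3=v.

exv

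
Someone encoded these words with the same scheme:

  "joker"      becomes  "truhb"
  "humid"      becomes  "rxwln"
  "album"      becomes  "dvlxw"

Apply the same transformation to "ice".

The shift depends on letter class: consonant j→t is +10, but vowel o→r is +3. The rule splits by letter class: vowels +3, consonants +10.
On ice: i(vowel)+3=l, c(cons)+10=m, e(vowel)+3=h.

lmh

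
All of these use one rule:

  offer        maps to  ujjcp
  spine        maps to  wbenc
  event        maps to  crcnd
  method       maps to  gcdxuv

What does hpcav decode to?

bread

o(14)→u(20) and f(5)→j(9) fit y≡7x+0 (mod 26); the inverse of 7 mod 26 is 15. Treating letters as 0–25, the rule is x ↦ 7x + 0 (mod 26).
Undoing it on hpcav: h(7)→15·(7−0)≡1=b; p(15)→15·(15−0)≡17=r; c(2)→15·(2−0)≡4=e; a(0)→15·(0−0)≡0=a; v(21)→15·(21−0)≡3=d (all mod 26).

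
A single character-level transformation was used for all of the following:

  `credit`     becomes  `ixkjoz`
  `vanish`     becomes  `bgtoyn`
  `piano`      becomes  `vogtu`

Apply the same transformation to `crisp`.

ixoyv

This is a Caesar cipher with shift 6.
For crisp: c+6=i, r+6=x, i+6=o, s+6=y, p+6=v.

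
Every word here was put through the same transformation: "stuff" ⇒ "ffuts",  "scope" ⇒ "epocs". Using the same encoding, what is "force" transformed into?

ecrof

The output letters match the input read backwards: stuff reversed is ffuts. The word is simply reversed.
Applying it to force: reverse → ecrof.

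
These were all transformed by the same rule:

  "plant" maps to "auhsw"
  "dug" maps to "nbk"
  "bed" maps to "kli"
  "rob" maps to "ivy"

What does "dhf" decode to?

yaw

The output letters match the input read backwards, each shifted +7: plant reversed is tnalp. The word is reversed, then every letter is shifted forward by 7.
Undoing it on dhf: shift back: d−7=w, h−7=a, f−7=y → way; then reverse → yaw.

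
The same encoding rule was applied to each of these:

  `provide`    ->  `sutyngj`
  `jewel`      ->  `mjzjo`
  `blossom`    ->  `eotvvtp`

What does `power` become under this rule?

stzju

Two shifts are in play — +5 for a/e/i/o/u, +3 for every other letter.
For power: p(cons)+3=s, o(vowel)+5=t, w(cons)+3=z, e(vowel)+5=j, r(cons)+3=u.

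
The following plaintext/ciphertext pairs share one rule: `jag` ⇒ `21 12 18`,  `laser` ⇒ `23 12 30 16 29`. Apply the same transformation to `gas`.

j is letter #10 and maps to 21: an offset of 11. Letters become their 1-based position plus 11 (so a→12, b→13, …).
For gas: g=7→18, a=1→12, s=19→30.

18 12 30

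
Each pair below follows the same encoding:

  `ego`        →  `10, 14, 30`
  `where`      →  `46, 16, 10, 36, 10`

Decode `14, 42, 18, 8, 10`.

guide

e(#5)→10 and g(#7)→14: differences scale by 2, so n = 2·pos + 0. With a=1..z=26, the number is 2·pos.
Decoding 14, 42, 18, 8, 10: 14→(14−0)÷2=7=g, 42→(42−0)÷2=21=u, 18→(18−0)÷2=9=i, 8→(8−0)÷2=4=d, 10→(10−0)÷2=5=e.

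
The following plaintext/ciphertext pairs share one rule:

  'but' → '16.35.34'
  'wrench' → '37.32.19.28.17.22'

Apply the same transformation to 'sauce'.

Each letter is replaced by its alphabet position (a=1..z=26) + 14.
For sauce: s=19→33, a=1→15, u=21→35, c=3→17, e=5→19.

33.15.35.17.19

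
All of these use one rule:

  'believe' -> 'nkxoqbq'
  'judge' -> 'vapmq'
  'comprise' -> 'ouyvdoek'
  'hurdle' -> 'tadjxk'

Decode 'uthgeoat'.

Shifts by position in believe: pos 0: b→n (+12), pos 1: e→k (+6), pos 2: l→x (+12), pos 3: i→o (+6) — repeating every 2. A repeating key of period 2 is used — shifts +12, +6 over and over.
Undoing it on uthgeoat: u−12=i, t−6=n, h−12=v, g−6=a, e−12=s, o−6=i, a−12=o, t−6=n.

invasion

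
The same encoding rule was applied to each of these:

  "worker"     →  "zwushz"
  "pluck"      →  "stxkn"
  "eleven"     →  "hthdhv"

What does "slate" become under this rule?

vtdbh

It's a Vigenère-style cipher with numeric key [3,8]: position i shifts by key[i mod 2].
Applying it to slate: s+3=v, l+8=t, a+3=d, t+8=b, e+3=h.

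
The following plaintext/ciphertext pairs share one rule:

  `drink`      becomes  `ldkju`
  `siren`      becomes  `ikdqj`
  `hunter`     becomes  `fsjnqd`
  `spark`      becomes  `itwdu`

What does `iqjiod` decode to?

Treating letters as 0–25, the rule is x ↦ 5x + 22 (mod 26).
Decoding iqjiod: i(8)→21·(8−22)≡18=s; q(16)→21·(16−22)≡4=e; j(9)→21·(9−22)≡13=n; i(8)→21·(8−22)≡18=s; o(14)→21·(14−22)≡14=o; d(3)→21·(3−22)≡17=r (all mod 26).

sensor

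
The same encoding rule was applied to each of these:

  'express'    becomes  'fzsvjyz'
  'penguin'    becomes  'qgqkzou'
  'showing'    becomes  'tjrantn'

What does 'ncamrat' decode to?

maximum

The shift increases by 1 at each position, starting from +1: 1, 2, 3, ….
Decoding ncamrat: n−1=m, c−2=a, a−3=x, m−4=i, r−5=m, a−6=u, t−7=m.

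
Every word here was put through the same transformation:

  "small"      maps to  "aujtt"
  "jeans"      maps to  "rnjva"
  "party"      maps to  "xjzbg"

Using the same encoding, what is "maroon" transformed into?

Vowels shift forward by 9 and consonants shift forward by 8.
On maroon: m(cons)+8=u, a(vowel)+9=j, r(cons)+8=z, o(vowel)+9=x, o(vowel)+9=x, n(cons)+8=v.

ujzxxv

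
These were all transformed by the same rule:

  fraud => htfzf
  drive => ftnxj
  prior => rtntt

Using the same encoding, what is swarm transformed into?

uyfto

The shift depends on letter class: consonant f→h is +2, but vowel a→f is +5. Vowels shift forward by 5 and consonants shift forward by 2.
On swarm: s(cons)+2=u, w(cons)+2=y, a(vowel)+5=f, r(cons)+2=t, m(cons)+2=o.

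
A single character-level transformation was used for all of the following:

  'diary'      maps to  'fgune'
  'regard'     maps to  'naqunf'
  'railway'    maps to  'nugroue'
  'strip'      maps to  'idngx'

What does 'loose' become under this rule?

rccia

d(3)→f(5) and i(8)→g(6) fit y≡21x+20 (mod 26); the inverse of 21 mod 26 is 5. Each letter's alphabet position (a=0..z=25) is mapped through 21·x+20 mod 26 — an affine cipher.
For loose: l(11)→21·11+20≡17=r; o(14)→21·14+20≡2=c; o(14)→21·14+20≡2=c; s(18)→21·18+20≡8=i; e(4)→21·4+20≡0=a (all mod 26).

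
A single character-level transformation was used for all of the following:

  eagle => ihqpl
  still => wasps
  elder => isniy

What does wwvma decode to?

split

Shifts by position in eagle: pos 0: e→i (+4), pos 1: a→h (+7), pos 2: g→q (+10), pos 3: l→p (+4), pos 4: e→l (+7) — repeating every 3. It's a Vigenère-style cipher with numeric key [4,7,10]: position i shifts by key[i mod 3].
Undoing it on wwvma: w−4=s, w−7=p, v−10=l, m−4=i, a−7=t.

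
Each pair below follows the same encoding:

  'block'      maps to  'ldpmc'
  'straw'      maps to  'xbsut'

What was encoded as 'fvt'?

Two steps: reverse the string, then apply a Caesar shift of +1.
Undoing it on fvt: shift back: f−1=e, v−1=u, t−1=s → eus; then reverse → sue.

sue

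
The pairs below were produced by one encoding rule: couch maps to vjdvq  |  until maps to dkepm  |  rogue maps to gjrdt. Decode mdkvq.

lunch

c(2)→v(21) and o(14)→j(9) fit y≡25x+23 (mod 26); the inverse of 25 mod 26 is 25. Each letter's alphabet position (a=0..z=25) is mapped through 25·x+23 mod 26 — an affine cipher.
Undoing it on mdkvq: m(12)→25·(12−23)≡11=l; d(3)→25·(3−23)≡20=u; k(10)→25·(10−23)≡13=n; v(21)→25·(21−23)≡2=c; q(16)→25·(16−23)≡7=h (all mod 26).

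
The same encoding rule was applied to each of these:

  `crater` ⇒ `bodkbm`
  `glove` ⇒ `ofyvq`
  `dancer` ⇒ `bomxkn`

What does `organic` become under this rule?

The output letters match the input read backwards, each shifted +10: crater reversed is retarc. Read the word backwards and shift each letter +10.
Applying it to organic: reverse → cinagro; then shift: c+10=m, i+10=s, n+10=x, a+10=k, g+10=q, r+10=b, o+10=y.

msxkqby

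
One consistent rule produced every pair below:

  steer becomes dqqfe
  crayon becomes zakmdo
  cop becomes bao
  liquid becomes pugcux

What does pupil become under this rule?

xubgb

The output letters match the input read backwards, each shifted +12: steer reversed is reets. Read the word backwards and shift each letter +12.
On pupil: reverse → lipup; then shift: l+12=x, i+12=u, p+12=b, u+12=g, p+12=b.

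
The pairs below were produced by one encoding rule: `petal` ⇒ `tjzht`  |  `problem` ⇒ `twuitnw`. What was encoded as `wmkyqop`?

In petal: p→t is +4, e→j is +5, t→z is +6, a→h is +7 — the shift increases by 1 each position. Letter i (0-indexed) is shifted by i+4, so successive shifts are 4, 5, 6, ….
Decoding wmkyqop: w−4=s, m−5=h, k−6=e, y−7=r, q−8=i, o−9=f, p−10=f.

sheriff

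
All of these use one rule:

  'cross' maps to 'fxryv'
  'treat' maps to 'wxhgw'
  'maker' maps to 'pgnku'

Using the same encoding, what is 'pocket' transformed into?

Shifts by position in cross: pos 0: c→f (+3), pos 1: r→x (+6), pos 2: o→r (+3), pos 3: s→y (+6) — repeating every 2. A repeating key of period 2 is used — shifts +3, +6 over and over.
Applying it to pocket: p+3=s, o+6=u, c+3=f, k+6=q, e+3=h, t+6=z.

sufqhz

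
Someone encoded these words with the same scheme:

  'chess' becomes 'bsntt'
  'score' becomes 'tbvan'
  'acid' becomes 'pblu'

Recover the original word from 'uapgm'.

c(2)→b(1) and h(7)→s(18) fit y≡19x+15 (mod 26); the inverse of 19 mod 26 is 11. Each letter's alphabet position (a=0..z=25) is mapped through 19·x+15 mod 26 — an affine cipher.
Reversing it on uapgm: u(20)→11·(20−15)≡3=d; a(0)→11·(0−15)≡17=r; p(15)→11·(15−15)≡0=a; g(6)→11·(6−15)≡5=f; m(12)→11·(12−15)≡19=t (all mod 26).

draft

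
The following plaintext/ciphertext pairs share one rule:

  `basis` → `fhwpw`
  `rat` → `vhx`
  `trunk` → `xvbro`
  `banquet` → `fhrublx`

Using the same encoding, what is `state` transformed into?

wxhxl

The rule splits by letter class: vowels +7, consonants +4.
Applying it to state: s(cons)+4=w, t(cons)+4=x, a(vowel)+7=h, t(cons)+4=x, e(vowel)+7=l.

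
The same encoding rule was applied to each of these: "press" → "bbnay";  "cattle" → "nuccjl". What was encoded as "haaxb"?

The output letters match the input read backwards, each shifted +9: press reversed is sserp. The word is reversed, then every letter is shifted forward by 9.
Undoing it on haaxb: shift back: h−9=y, a−9=r, a−9=r, x−9=o, b−9=s → yrros; then reverse → sorry.

sorry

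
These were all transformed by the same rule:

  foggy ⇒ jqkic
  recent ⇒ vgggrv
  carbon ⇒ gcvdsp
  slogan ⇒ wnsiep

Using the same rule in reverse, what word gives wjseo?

Shifts by position in foggy: pos 0: f→j (+4), pos 1: o→q (+2), pos 2: g→k (+4), pos 3: g→i (+2) — repeating every 2. A repeating key of period 2 is used — shifts +4, +2 over and over.
Reversing it on wjseo: w−4=s, j−2=h, s−4=o, e−2=c, o−4=k.

shock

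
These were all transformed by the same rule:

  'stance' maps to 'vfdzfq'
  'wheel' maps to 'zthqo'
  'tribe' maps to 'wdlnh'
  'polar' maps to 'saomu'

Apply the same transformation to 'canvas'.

Shifts by position in stance: pos 0: s→v (+3), pos 1: t→f (+12), pos 2: a→d (+3), pos 3: n→z (+12) — repeating every 2. It's a Vigenère-style cipher with numeric key [3,12]: position i shifts by key[i mod 2].
On canvas: c+3=f, a+12=m, n+3=q, v+12=h, a+3=d, s+12=e.

fmqhde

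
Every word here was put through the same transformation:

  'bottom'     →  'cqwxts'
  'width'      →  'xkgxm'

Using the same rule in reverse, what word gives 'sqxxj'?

route

In bottom: b→c is +1, o→q is +2, t→w is +3, t→x is +4 — the shift increases by 1 each position. Letter i (0-indexed) is shifted by i+1, so successive shifts are 1, 2, 3, ….
Undoing it on sqxxj: s−1=r, q−2=o, x−3=u, x−4=t, j−5=e.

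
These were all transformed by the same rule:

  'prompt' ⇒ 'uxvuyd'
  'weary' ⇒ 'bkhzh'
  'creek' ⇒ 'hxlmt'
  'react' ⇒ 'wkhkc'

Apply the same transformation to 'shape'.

In prompt: p→u is +5, r→x is +6, o→v is +7, m→u is +8 — the shift increases by 1 each position. Each letter shifts forward by (position + 5), i.e. 5, 6, 7, … — the shift grows by one for each successive letter.
For shape: s+5=x, h+6=n, a+7=h, p+8=x, e+9=n.

xnhxn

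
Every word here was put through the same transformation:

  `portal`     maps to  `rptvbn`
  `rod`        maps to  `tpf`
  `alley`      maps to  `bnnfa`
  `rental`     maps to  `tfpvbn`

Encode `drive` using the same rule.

The shift depends on letter class: consonant p→r is +2, but vowel o→p is +1. Vowels shift forward by 1 and consonants shift forward by 2.
On drive: d(cons)+2=f, r(cons)+2=t, i(vowel)+1=j, v(cons)+2=x, e(vowel)+1=f.

ftjxf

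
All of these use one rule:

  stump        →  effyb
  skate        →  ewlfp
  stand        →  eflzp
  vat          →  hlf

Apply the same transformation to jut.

The rule splits by letter class: vowels +11, consonants +12.
On jut: j(cons)+12=v, u(vowel)+11=f, t(cons)+12=f.

vff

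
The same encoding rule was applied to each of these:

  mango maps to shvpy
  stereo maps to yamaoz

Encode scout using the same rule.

yjwdd

In mango: m→s is +6, a→h is +7, n→v is +8, g→p is +9 — the shift increases by 1 each position. The shift increases by 1 at each position, starting from +6: 6, 7, 8, ….
Applying it to scout: s+6=y, c+7=j, o+8=w, u+9=d, t+10=d.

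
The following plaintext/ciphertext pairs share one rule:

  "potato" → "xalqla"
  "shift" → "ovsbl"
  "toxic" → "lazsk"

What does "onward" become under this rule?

adcqrh

p(15)→x(23) and o(14)→a(0) fit y≡23x+16 (mod 26); the inverse of 23 mod 26 is 17. This is an affine cipher: with a=0,…,z=25, each position x becomes (23x+16) mod 26.
Applying it to onward: o(14)→23·14+16≡0=a; n(13)→23·13+16≡3=d; w(22)→23·22+16≡2=c; a(0)→23·0+16≡16=q; r(17)→23·17+16≡17=r; d(3)→23·3+16≡7=h (all mod 26).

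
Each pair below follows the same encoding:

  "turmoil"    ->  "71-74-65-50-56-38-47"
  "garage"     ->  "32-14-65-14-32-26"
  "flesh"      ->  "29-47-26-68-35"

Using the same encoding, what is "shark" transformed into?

t(#20)→71 and u(#21)→74: differences scale by 3, so n = 3·pos + 11. With a=1..z=26, the number is 3·pos + 11.
On shark: s=19→68, h=8→35, a=1→14, r=18→65, k=11→44.

68-35-14-65-44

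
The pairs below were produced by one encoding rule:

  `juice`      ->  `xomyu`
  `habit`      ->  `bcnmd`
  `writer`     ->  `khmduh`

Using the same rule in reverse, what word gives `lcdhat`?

j(9)→x(23) and u(20)→o(14) fit y≡11x+2 (mod 26); the inverse of 11 mod 26 is 19. Each letter's alphabet position (a=0..z=25) is mapped through 11·x+2 mod 26 — an affine cipher.
Reversing it on lcdhat: l(11)→19·(11−2)≡15=p; c(2)→19·(2−2)≡0=a; d(3)→19·(3−2)≡19=t; h(7)→19·(7−2)≡17=r; a(0)→19·(0−2)≡14=o; t(19)→19·(19−2)≡11=l (all mod 26).

patrol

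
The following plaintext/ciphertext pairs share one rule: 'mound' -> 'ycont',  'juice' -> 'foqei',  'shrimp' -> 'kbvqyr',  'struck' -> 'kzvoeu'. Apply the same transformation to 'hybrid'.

m(12)→y(24) and o(14)→c(2) fit y≡15x+0 (mod 26); the inverse of 15 mod 26 is 7. This is an affine cipher: with a=0,…,z=25, each position x becomes (15x+0) mod 26.
Applying it to hybrid: h(7)→15·7+0≡1=b; y(24)→15·24+0≡22=w; b(1)→15·1+0≡15=p; r(17)→15·17+0≡21=v; i(8)→15·8+0≡16=q; d(3)→15·3+0≡19=t (all mod 26).

bwpvqt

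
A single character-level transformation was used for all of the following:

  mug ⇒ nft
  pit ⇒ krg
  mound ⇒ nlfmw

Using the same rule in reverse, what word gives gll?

too

Each pair mirrors across the alphabet (m↔n, u↔f, g↔t): positions sum to 25. Each letter is replaced by its mirror in the alphabet: a↔z, b↔y, c↔x, and so on (the Atbash cipher).
Undoing it on gll: g↔t, l↔o, l↔o.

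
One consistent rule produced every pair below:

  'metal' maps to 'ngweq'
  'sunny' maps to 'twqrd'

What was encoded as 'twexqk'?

subtle

In metal: m→n is +1, e→g is +2, t→w is +3, a→e is +4 — the shift increases by 1 each position. Letter i (0-indexed) is shifted by i+1, so successive shifts are 1, 2, 3, ….
Decoding twexqk: t−1=s, w−2=u, e−3=b, x−4=t, q−5=l, k−6=e.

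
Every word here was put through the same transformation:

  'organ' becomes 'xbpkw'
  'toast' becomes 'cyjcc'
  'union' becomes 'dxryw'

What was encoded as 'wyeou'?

novel

Shifts by position in organ: pos 0: o→x (+9), pos 1: r→b (+10), pos 2: g→p (+9), pos 3: a→k (+10) — repeating every 2. The shifts repeat in a cycle of length 2: positions 0,1,… shift by +9, +10, then the pattern repeats.
Undoing it on wyeou: w−9=n, y−10=o, e−9=v, o−10=e, u−9=l.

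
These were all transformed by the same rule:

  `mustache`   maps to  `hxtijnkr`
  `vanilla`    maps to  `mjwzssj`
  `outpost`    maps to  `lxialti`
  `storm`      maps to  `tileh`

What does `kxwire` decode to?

hunter

m(12)→h(7) and u(20)→x(23) fit y≡15x+9 (mod 26); the inverse of 15 mod 26 is 7. This is an affine cipher: with a=0,…,z=25, each position x becomes (15x+9) mod 26.
Reversing it on kxwire: k(10)→7·(10−9)≡7=h; x(23)→7·(23−9)≡20=u; w(22)→7·(22−9)≡13=n; i(8)→7·(8−9)≡19=t; r(17)→7·(17−9)≡4=e; e(4)→7·(4−9)≡17=r (all mod 26).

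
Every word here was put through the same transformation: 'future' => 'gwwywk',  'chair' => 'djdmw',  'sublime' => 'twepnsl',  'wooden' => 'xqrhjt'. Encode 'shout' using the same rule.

In future: f→g is +1, u→w is +2, t→w is +3, u→y is +4 — the shift increases by 1 each position. Each letter shifts forward by (position + 1), i.e. 1, 2, 3, … — the shift grows by one for each successive letter.
For shout: s+1=t, h+2=j, o+3=r, u+4=y, t+5=y.

tjryy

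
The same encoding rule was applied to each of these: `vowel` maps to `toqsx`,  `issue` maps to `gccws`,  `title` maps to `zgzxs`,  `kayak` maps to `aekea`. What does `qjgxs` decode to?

v(21)→t(19) and o(14)→o(14) fit y≡23x+4 (mod 26); the inverse of 23 mod 26 is 17. This is an affine cipher: with a=0,…,z=25, each position x becomes (23x+4) mod 26.
Decoding qjgxs: q(16)→17·(16−4)≡22=w; j(9)→17·(9−4)≡7=h; g(6)→17·(6−4)≡8=i; x(23)→17·(23−4)≡11=l; s(18)→17·(18−4)≡4=e (all mod 26).

while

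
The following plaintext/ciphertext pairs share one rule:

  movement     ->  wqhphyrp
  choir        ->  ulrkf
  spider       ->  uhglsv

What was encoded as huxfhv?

The output letters match the input read backwards, each shifted +3: movement reversed is tnemevom. Read the word backwards and shift each letter +3.
Undoing it on huxfhv: shift back: h−3=e, u−3=r, x−3=u, f−3=c, h−3=e, v−3=s → eruces; then reverse → secure.

secure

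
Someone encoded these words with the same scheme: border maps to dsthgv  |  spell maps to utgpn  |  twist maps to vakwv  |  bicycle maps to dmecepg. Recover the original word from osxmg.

movie

It's a Vigenère-style cipher with numeric key [2,4]: position i shifts by key[i mod 2].
Decoding osxmg: o−2=m, s−4=o, x−2=v, m−4=i, g−2=e.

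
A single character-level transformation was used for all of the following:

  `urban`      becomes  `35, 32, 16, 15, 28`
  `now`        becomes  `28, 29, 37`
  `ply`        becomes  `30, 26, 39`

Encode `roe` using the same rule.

32, 29, 19

The number is (letter's place in the alphabet, a=1) + 14.
For roe: r=18→32, o=15→29, e=5→19.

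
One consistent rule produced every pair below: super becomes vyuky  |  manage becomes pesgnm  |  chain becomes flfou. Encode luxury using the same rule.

In super: s→v is +3, u→y is +4, p→u is +5, e→k is +6 — the shift increases by 1 each position. Each letter shifts forward by (position + 3), i.e. 3, 4, 5, … — the shift grows by one for each successive letter.
On luxury: l+3=o, u+4=y, x+5=c, u+6=a, r+7=y, y+8=g.

oycayg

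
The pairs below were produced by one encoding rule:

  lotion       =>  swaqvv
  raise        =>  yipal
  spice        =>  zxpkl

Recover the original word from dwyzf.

Shifts by position in lotion: pos 0: l→s (+7), pos 1: o→w (+8), pos 2: t→a (+7), pos 3: i→q (+8) — repeating every 2. It's a Vigenère-style cipher with numeric key [7,8]: position i shifts by key[i mod 2].
Reversing it on dwyzf: d−7=w, w−8=o, y−7=r, z−8=r, f−7=y.

worry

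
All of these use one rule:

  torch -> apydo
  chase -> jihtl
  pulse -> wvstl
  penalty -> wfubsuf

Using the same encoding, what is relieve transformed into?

yfsjlwl

Shifts by position in torch: pos 0: t→a (+7), pos 1: o→p (+1), pos 2: r→y (+7), pos 3: c→d (+1) — repeating every 2. A repeating key of period 2 is used — shifts +7, +1 over and over.
For relieve: r+7=y, e+1=f, l+7=s, i+1=j, e+7=l, v+1=w, e+7=l.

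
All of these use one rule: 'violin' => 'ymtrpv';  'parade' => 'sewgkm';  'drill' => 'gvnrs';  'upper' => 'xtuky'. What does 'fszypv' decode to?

In violin: v→y is +3, i→m is +4, o→t is +5, l→r is +6 — the shift increases by 1 each position. Each letter shifts forward by (position + 3), i.e. 3, 4, 5, … — the shift grows by one for each successive letter.
Reversing it on fszypv: f−3=c, s−4=o, z−5=u, y−6=s, p−7=i, v−8=n.

cousin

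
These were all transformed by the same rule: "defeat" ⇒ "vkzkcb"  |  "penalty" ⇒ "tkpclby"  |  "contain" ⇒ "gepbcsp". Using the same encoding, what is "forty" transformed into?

zexby

d(3)→v(21) and e(4)→k(10) fit y≡15x+2 (mod 26); the inverse of 15 mod 26 is 7. This is an affine cipher: with a=0,…,z=25, each position x becomes (15x+2) mod 26.
For forty: f(5)→15·5+2≡25=z; o(14)→15·14+2≡4=e; r(17)→15·17+2≡23=x; t(19)→15·19+2≡1=b; y(24)→15·24+2≡24=y (all mod 26).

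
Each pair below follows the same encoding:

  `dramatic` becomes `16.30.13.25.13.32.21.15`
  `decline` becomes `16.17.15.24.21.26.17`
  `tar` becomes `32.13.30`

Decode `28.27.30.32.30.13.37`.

portray

The number is (letter's place in the alphabet, a=1) + 12.
Reversing it on 28.27.30.32.30.13.37: 28→(28−12)÷1=16=p, 27→(27−12)÷1=15=o, 30→(30−12)÷1=18=r, 32→(32−12)÷1=20=t, 30→(30−12)÷1=18=r, 13→(13−12)÷1=1=a, 37→(37−12)÷1=25=y.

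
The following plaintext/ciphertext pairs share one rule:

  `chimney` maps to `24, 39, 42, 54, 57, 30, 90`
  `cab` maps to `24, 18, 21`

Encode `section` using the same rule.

c(#3)→24 and h(#8)→39: differences scale by 3, so n = 3·pos + 15. Each letter becomes 3×(its alphabet position, a=1..z=26) + 15.
Applying it to section: s=19→72, e=5→30, c=3→24, t=20→75, i=9→42, o=15→60, n=14→57.

72, 30, 24, 75, 42, 60, 57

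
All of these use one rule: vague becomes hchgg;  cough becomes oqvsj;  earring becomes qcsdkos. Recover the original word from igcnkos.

webbing

It's a Vigenère-style cipher with numeric key [12,2,1]: position i shifts by key[i mod 3].
Decoding igcnkos: i−12=w, g−2=e, c−1=b, n−12=b, k−2=i, o−1=n, s−12=g.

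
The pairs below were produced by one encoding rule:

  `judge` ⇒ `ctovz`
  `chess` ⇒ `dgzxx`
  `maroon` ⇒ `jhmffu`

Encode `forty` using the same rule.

kfmil

j(9)→c(2) and u(20)→t(19) fit y≡11x+7 (mod 26); the inverse of 11 mod 26 is 19. This is an affine cipher: with a=0,…,z=25, each position x becomes (11x+7) mod 26.
For forty: f(5)→11·5+7≡10=k; o(14)→11·14+7≡5=f; r(17)→11·17+7≡12=m; t(19)→11·19+7≡8=i; y(24)→11·24+7≡11=l (all mod 26).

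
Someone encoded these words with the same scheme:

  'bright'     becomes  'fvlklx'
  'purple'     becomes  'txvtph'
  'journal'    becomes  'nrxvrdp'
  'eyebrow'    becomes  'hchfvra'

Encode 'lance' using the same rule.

pdrgh

The shift depends on letter class: consonant b→f is +4, but vowel i→l is +3. The rule splits by letter class: vowels +3, consonants +4.
For lance: l(cons)+4=p, a(vowel)+3=d, n(cons)+4=r, c(cons)+4=g, e(vowel)+3=h.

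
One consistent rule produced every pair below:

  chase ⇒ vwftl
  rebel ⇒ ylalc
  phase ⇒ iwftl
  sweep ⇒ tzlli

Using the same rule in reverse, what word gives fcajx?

c(2)→v(21) and h(7)→w(22) fit y≡21x+5 (mod 26); the inverse of 21 mod 26 is 5. This is an affine cipher: with a=0,…,z=25, each position x becomes (21x+5) mod 26.
Reversing it on fcajx: f(5)→5·(5−5)≡0=a; c(2)→5·(2−5)≡11=l; a(0)→5·(0−5)≡1=b; j(9)→5·(9−5)≡20=u; x(23)→5·(23−5)≡12=m (all mod 26).

album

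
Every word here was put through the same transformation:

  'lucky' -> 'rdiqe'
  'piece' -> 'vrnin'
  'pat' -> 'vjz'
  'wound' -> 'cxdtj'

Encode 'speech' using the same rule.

yvnnin

The shift depends on letter class: consonant l→r is +6, but vowel u→d is +9. Vowels shift forward by 9 and consonants shift forward by 6.
For speech: s(cons)+6=y, p(cons)+6=v, e(vowel)+9=n, e(vowel)+9=n, c(cons)+6=i, h(cons)+6=n.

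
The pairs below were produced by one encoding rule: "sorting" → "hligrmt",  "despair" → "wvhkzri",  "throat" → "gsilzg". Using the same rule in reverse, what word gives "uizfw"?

fraud

Each pair mirrors across the alphabet (s↔h, o↔l, r↔i): positions sum to 25. Each letter is replaced by its mirror in the alphabet: a↔z, b↔y, c↔x, and so on (the Atbash cipher).
Decoding uizfw: u↔f, i↔r, z↔a, f↔u, w↔d.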